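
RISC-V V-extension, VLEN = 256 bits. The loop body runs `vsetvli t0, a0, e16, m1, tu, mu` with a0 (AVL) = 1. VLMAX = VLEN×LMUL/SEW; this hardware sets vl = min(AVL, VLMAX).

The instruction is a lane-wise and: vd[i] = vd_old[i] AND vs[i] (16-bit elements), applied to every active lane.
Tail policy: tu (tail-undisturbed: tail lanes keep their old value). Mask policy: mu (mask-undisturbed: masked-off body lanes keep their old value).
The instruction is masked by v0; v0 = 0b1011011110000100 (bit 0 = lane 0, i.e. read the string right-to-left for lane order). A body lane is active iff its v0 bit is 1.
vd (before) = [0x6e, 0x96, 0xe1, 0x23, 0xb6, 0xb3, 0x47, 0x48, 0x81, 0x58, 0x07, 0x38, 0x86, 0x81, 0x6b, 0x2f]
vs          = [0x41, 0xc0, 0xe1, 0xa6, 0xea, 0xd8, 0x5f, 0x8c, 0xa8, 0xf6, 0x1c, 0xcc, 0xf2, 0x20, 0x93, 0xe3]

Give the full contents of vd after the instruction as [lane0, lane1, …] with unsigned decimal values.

VLMAX = VLEN×LMUL/SEW = 256×1/16 = 16
vl = min(AVL, VLMAX) = min(1, 16) = 1
[0] mask-off/keep = 0x6e
[1] tail/keep = 0x96
[2] tail/keep = 0xe1
[3] tail/keep = 0x23
[4] tail/keep = 0xb6
[5] tail/keep = 0xb3
[6] tail/keep = 0x47
[7] tail/keep = 0x48
[8] tail/keep = 0x81
[9] tail/keep = 0x58
[10] tail/keep = 0x07
[11] tail/keep = 0x38
[12] tail/keep = 0x86
[13] tail/keep = 0x81
[14] tail/keep = 0x6b
[15] tail/keep = 0x2f

vd = [110, 150, 225, 35, 182, 179, 71, 72, 129, 88, 7, 56, 134, 129, 107, 47]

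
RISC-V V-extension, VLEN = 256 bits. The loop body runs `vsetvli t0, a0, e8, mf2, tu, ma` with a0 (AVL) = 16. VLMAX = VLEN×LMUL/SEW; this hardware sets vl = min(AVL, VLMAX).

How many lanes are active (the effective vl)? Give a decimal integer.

VLMAX = (256 × 1/2) / 8 = 16 lanes
vl = min(AVL, VLMAX) = min(16, 16) = 16

vl = 16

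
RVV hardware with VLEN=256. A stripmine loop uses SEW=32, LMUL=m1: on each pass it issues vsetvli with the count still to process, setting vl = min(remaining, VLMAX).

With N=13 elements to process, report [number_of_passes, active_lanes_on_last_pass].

[iterations, last_vl] = [2, 5]

lanes per group: 256·1/32 = 8
N=13: ⌈13/8⌉ = 2 iters; last vl = 13 − 1×8 = 5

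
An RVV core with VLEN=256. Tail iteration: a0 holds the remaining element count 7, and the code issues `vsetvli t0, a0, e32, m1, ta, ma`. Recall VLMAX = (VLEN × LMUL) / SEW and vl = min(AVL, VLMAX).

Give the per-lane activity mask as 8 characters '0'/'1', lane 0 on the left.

predicate = 11111110

lanes per group: 256·1/32 = 8
AVL=7 ≤ VLMAX=8, so vl = 7
bits (lane 0 leftmost): 11111110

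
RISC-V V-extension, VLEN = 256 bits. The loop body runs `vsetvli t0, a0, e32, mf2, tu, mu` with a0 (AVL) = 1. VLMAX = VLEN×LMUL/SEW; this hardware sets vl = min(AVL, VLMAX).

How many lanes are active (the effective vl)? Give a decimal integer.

vl = 1

VLMAX = VLEN×LMUL/SEW = 256×1/2/32 = 4
AVL=1 ≤ VLMAX=4, so vl = 1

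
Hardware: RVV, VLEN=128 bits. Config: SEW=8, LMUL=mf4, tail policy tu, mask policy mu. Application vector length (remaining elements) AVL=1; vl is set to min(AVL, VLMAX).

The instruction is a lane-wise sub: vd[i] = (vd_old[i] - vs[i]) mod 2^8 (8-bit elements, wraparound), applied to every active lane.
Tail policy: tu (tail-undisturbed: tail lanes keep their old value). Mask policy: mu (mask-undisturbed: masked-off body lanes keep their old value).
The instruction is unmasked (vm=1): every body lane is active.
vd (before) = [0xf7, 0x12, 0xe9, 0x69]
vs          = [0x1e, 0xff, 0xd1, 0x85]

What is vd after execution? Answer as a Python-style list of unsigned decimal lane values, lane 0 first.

vd = [217, 18, 233, 105]

VLMAX = (128 × 1/4) / 8 = 4 lanes
vl = min(AVL, VLMAX) = min(1, 4) = 1
  i=0: sub(0xf7,0x1e) → 217
  i=1: tail/keep → 18
  i=2: tail/keep → 233
  i=3: tail/keep → 105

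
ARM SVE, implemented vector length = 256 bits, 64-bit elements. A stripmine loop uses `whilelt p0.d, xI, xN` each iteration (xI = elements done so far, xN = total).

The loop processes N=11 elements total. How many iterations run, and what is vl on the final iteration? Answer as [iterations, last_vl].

[iterations, last_vl] = [3, 3]

256-bit reg / 64-bit elem → 4 lanes
N=11: ⌈11/4⌉ = 3 iters; last vl = 11 − 2×4 = 3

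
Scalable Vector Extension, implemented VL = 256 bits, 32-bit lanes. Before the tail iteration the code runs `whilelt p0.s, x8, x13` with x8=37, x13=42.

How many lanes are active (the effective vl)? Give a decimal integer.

vl = 5

256-bit reg / 32-bit elem → 8 lanes
active while 37+j < 42, i.e. j ∈ [0,5) capped at 8 ⇒ 5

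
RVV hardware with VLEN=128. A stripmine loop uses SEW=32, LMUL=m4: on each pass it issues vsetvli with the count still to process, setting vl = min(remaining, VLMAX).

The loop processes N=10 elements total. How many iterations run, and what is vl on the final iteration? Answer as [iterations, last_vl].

[iterations, last_vl] = [1, 10]

VLMAX = (128 × 4) / 32 = 16 lanes
N=10: ⌈10/16⌉ = 1 iters; last vl = 10 − 0×16 = 10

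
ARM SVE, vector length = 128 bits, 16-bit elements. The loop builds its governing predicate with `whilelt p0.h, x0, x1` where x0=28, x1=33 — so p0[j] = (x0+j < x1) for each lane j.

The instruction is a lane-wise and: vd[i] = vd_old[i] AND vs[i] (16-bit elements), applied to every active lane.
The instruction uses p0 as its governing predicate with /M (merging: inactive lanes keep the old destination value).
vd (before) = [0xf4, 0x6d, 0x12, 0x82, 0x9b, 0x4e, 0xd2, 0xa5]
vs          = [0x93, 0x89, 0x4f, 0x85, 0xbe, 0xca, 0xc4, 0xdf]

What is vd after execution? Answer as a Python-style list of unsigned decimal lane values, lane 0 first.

register lanes = 128/16 = 8
whilelt: lane j active iff 28+j < 33 → j < 5 → 5 active
vd[0] and(0xf4,0x93) -> 0x90
vd[1] and(0x6d,0x89) -> 0x09
vd[2] and(0x12,0x4f) -> 0x02
vd[3] and(0x82,0x85) -> 0x80
vd[4] and(0x9b,0xbe) -> 0x9a
vd[5] tail/keep -> 0x4e
vd[6] tail/keep -> 0xd2
vd[7] tail/keep -> 0xa5

vd = [144, 9, 2, 128, 154, 78, 210, 165]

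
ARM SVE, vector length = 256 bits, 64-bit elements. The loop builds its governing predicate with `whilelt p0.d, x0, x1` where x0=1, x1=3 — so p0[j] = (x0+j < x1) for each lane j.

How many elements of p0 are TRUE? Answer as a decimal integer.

256-bit reg / 64-bit elem → 4 lanes
whilelt: lane j active iff 1+j < 3 → j < 2 → 2 active

vl = 2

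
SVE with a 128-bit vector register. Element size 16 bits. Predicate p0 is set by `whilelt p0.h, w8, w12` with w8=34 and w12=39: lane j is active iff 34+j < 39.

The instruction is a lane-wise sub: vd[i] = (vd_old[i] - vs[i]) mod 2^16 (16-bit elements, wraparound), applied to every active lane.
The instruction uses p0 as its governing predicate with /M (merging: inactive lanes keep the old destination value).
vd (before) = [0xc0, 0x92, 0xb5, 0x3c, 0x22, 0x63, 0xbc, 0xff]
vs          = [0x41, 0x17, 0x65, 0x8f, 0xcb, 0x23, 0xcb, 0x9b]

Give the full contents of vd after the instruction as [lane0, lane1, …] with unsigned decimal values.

lane count: 128 div 16 = 8
p0[j] = (34+j < 39); true for j=0..4 → 5 lanes set
  i=0: sub(0xc0,0x41) → 127
  i=1: sub(0x92,0x17) → 123
  i=2: sub(0xb5,0x65) → 80
  i=3: sub(0x3c,0x8f) → 65453
  i=4: sub(0x22,0xcb) → 65367
  i=5: tail/keep → 99
  i=6: tail/keep → 188
  i=7: tail/keep → 255

vd = [127, 123, 80, 65453, 65367, 99, 188, 255]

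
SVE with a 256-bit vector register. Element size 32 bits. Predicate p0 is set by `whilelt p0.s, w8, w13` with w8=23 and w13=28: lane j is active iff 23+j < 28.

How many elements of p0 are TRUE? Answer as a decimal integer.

vl = 5

256-bit reg / 32-bit elem → 8 lanes
p0[j] = (23+j < 28); true for j=0..4 → 5 lanes set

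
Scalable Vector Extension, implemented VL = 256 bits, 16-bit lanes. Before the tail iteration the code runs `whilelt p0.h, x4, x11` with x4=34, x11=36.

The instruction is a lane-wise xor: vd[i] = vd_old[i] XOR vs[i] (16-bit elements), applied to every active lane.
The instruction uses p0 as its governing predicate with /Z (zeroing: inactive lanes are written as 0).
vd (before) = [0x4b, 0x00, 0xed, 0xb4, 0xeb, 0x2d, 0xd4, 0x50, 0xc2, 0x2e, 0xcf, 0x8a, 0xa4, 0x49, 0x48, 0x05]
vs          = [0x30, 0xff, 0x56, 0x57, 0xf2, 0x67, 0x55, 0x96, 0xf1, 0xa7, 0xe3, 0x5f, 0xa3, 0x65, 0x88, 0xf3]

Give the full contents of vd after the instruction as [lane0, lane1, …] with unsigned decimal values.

256-bit reg / 16-bit elem → 16 lanes
active while 34+j < 36, i.e. j ∈ [0,2) capped at 16 ⇒ 2
lane  0: xor(0x4b,0x30) ⇒ 0x7b
lane  1: xor(0x00,0xff) ⇒ 0xff
lane  2: tail/zero ⇒ 0x00
lane  3: tail/zero ⇒ 0x00
lane  4: tail/zero ⇒ 0x00
lane  5: tail/zero ⇒ 0x00
lane  6: tail/zero ⇒ 0x00
lane  7: tail/zero ⇒ 0x00
lane  8: tail/zero ⇒ 0x00
lane  9: tail/zero ⇒ 0x00
lane 10: tail/zero ⇒ 0x00
lane 11: tail/zero ⇒ 0x00
lane 12: tail/zero ⇒ 0x00
lane 13: tail/zero ⇒ 0x00
lane 14: tail/zero ⇒ 0x00
lane 15: tail/zero ⇒ 0x00

vd = [123, 255, 0, 0, 0, 0, 0, 0, 0, 0, 0, 0, 0, 0, 0, 0]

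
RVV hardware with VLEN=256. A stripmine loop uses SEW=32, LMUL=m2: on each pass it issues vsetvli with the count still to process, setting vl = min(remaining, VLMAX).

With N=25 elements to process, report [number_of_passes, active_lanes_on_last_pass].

[iterations, last_vl] = [2, 9]

VLMAX = (256 × 2) / 32 = 16 lanes
N=25: ⌈25/16⌉ = 2 iters; last vl = 25 − 1×16 = 9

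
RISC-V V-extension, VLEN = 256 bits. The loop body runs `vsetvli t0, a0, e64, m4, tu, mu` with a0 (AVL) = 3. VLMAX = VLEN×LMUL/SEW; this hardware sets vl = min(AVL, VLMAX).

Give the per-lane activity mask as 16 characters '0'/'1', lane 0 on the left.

predicate = 1110000000000000

lanes per group: 256·4/64 = 16
vl = min(AVL, VLMAX) = min(3, 16) = 3
bits (lane 0 leftmost): 1110000000000000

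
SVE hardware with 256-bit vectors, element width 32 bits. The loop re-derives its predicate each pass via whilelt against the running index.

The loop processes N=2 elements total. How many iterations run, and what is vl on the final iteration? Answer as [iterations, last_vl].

[iterations, last_vl] = [1, 2]

256-bit reg / 32-bit elem → 8 lanes
N=2: ⌈2/8⌉ = 1 iters; last vl = 2 − 0×8 = 2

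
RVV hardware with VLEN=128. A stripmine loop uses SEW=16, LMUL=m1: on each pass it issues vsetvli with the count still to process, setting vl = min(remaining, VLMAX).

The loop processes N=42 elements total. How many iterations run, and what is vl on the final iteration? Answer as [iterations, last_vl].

VLMAX = VLEN×LMUL/SEW = 128×1/16 = 8
iterations = ceil(42/8) = 6; final-pass vl = 2

[iterations, last_vl] = [6, 2]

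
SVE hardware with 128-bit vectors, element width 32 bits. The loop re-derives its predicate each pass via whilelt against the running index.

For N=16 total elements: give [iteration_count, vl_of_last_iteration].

[iterations, last_vl] = [4, 4]

lane count: 128 div 32 = 4
16 elements at 4/iter → 4 passes, remainder 4 on the last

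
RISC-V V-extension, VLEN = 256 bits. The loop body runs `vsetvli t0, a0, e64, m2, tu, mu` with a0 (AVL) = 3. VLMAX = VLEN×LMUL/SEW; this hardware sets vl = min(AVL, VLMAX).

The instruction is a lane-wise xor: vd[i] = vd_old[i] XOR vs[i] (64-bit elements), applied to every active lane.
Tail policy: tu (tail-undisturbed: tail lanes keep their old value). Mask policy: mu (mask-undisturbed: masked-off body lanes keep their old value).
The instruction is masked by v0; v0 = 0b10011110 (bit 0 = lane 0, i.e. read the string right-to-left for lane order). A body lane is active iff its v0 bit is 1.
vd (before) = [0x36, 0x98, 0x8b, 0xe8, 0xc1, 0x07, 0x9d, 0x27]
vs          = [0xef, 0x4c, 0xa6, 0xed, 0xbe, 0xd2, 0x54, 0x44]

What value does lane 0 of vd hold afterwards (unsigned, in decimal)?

vd[0] = 54

VLMAX = VLEN×LMUL/SEW = 256×2/64 = 8
vl = min(AVL, VLMAX) = min(3, 8) = 3
[0] mask-off/keep = 0x36
[1] xor(0x98,0x4c) = 0xd4
[2] xor(0x8b,0xa6) = 0x2d
[3] tail/keep = 0xe8
[4] tail/keep = 0xc1
[5] tail/keep = 0x07
[6] tail/keep = 0x9d
[7] tail/keep = 0x27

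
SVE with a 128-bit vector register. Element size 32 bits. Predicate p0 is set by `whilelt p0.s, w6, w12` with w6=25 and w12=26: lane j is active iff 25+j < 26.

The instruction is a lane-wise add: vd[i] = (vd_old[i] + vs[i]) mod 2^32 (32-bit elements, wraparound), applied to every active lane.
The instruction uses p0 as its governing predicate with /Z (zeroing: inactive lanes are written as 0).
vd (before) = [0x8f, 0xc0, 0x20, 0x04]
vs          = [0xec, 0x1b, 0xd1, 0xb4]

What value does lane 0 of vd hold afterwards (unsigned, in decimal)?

128-bit reg / 32-bit elem → 4 lanes
active while 25+j < 26, i.e. j ∈ [0,1) capped at 4 ⇒ 1
vd[0] add(0x8f,0xec) -> 0x17b
vd[1] tail/zero -> 0x00
vd[2] tail/zero -> 0x00
vd[3] tail/zero -> 0x00

vd[0] = 379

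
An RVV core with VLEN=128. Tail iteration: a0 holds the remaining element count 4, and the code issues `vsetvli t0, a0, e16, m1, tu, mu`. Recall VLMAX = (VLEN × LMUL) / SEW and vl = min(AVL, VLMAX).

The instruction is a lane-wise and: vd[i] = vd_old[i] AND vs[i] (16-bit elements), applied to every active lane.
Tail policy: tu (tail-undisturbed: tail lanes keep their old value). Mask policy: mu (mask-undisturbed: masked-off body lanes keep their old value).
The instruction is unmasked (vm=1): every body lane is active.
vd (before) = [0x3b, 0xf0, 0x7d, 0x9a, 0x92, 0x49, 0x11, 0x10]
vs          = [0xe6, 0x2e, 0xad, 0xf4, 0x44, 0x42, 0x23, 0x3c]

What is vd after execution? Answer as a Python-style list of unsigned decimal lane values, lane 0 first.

VLMAX = VLEN×LMUL/SEW = 128×1/16 = 8
vl = min(AVL, VLMAX) = min(4, 8) = 4
  i=0: and(0x3b,0xe6) → 34
  i=1: and(0xf0,0x2e) → 32
  i=2: and(0x7d,0xad) → 45
  i=3: and(0x9a,0xf4) → 144
  i=4: tail/keep → 146
  i=5: tail/keep → 73
  i=6: tail/keep → 17
  i=7: tail/keep → 16

vd = [34, 32, 45, 144, 146, 73, 17, 16]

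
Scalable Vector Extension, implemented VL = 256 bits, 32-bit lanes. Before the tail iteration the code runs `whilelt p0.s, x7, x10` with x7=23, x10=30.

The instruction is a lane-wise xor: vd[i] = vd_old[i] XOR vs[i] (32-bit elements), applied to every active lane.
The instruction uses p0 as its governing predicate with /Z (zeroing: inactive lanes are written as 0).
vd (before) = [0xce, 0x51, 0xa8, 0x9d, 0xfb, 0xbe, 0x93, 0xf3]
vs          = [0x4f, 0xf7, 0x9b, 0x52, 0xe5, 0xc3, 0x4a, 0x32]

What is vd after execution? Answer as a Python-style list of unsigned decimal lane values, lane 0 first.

vd = [129, 166, 51, 207, 30, 125, 217, 0]

256-bit reg / 32-bit elem → 8 lanes
whilelt: lane j active iff 23+j < 30 → j < 7 → 7 active
vd[0] xor(0xce,0x4f) -> 0x81
vd[1] xor(0x51,0xf7) -> 0xa6
vd[2] xor(0xa8,0x9b) -> 0x33
vd[3] xor(0x9d,0x52) -> 0xcf
vd[4] xor(0xfb,0xe5) -> 0x1e
vd[5] xor(0xbe,0xc3) -> 0x7d
vd[6] xor(0x93,0x4a) -> 0xd9
vd[7] tail/zero -> 0x00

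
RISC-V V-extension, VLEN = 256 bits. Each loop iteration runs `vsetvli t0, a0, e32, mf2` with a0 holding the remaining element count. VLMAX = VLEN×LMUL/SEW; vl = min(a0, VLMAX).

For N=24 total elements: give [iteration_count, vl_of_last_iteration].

[iterations, last_vl] = [6, 4]

VLMAX = VLEN×LMUL/SEW = 256×1/2/32 = 4
iterations = ceil(24/4) = 6; final-pass vl = 4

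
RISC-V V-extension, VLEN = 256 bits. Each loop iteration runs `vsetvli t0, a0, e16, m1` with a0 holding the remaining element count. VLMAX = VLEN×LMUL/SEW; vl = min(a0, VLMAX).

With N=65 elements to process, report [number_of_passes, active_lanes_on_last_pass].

[iterations, last_vl] = [5, 1]

lanes per group: 256·1/16 = 16
N=65: ⌈65/16⌉ = 5 iters; last vl = 65 − 4×16 = 1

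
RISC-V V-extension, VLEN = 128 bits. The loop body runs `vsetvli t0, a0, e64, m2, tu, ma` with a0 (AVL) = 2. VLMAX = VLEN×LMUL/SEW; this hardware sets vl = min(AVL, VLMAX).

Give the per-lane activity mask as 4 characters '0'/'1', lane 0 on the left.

predicate = 1100

VLMAX = VLEN×LMUL/SEW = 128×2/64 = 4
AVL=2 ≤ VLMAX=4, so vl = 2
bits (lane 0 leftmost): 1100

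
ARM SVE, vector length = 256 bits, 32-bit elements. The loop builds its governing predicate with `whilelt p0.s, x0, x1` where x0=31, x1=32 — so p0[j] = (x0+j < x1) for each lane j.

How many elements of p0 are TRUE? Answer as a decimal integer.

vl = 1

256-bit reg / 32-bit elem → 8 lanes
whilelt: lane j active iff 31+j < 32 → j < 1 → 1 active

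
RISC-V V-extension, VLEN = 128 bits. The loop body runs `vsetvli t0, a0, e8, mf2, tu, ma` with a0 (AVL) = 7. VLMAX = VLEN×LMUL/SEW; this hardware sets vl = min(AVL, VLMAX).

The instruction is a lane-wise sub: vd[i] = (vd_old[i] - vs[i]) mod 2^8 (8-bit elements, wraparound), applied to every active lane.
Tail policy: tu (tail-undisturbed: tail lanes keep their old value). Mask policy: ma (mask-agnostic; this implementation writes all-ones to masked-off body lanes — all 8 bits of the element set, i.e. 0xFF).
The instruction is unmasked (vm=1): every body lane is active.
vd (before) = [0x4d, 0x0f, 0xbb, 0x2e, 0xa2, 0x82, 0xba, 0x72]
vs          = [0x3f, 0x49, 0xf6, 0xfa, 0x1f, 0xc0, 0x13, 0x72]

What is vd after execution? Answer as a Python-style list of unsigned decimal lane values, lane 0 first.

vd = [14, 198, 197, 52, 131, 194, 167, 114]

VLMAX = (128 × 1/2) / 8 = 8 lanes
AVL=7 ≤ VLMAX=8, so vl = 7
[0] sub(0x4d,0x3f) = 0x0e
[1] sub(0x0f,0x49) = 0xc6
[2] sub(0xbb,0xf6) = 0xc5
[3] sub(0x2e,0xfa) = 0x34
[4] sub(0xa2,0x1f) = 0x83
[5] sub(0x82,0xc0) = 0xc2
[6] sub(0xba,0x13) = 0xa7
[7] tail/keep = 0x72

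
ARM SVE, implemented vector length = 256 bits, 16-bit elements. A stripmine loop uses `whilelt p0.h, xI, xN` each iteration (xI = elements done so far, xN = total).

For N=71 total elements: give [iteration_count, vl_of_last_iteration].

lane count: 256 div 16 = 16
iterations = ceil(71/16) = 5; final-pass vl = 7

[iterations, last_vl] = [5, 7]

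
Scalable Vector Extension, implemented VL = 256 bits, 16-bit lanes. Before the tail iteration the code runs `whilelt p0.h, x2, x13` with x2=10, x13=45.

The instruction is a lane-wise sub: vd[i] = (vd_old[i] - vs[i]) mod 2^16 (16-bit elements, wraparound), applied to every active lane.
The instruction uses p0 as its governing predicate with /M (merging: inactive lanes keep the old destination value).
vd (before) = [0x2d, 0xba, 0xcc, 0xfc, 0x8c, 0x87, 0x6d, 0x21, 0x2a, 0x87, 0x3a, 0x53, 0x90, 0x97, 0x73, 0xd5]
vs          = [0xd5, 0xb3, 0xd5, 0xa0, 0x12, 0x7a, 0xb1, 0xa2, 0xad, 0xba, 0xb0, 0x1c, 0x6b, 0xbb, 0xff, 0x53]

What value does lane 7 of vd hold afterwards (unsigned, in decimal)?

vd[7] = 65407

lane count: 256 div 16 = 16
p0[j] = (10+j < 45); true for j=0..15 → 16 lanes set
lane  0: sub(0x2d,0xd5) ⇒ 0xff58
lane  1: sub(0xba,0xb3) ⇒ 0x07
lane  2: sub(0xcc,0xd5) ⇒ 0xfff7
lane  3: sub(0xfc,0xa0) ⇒ 0x5c
lane  4: sub(0x8c,0x12) ⇒ 0x7a
lane  5: sub(0x87,0x7a) ⇒ 0x0d
lane  6: sub(0x6d,0xb1) ⇒ 0xffbc
lane  7: sub(0x21,0xa2) ⇒ 0xff7f
lane  8: sub(0x2a,0xad) ⇒ 0xff7d
lane  9: sub(0x87,0xba) ⇒ 0xffcd
lane 10: sub(0x3a,0xb0) ⇒ 0xff8a
lane 11: sub(0x53,0x1c) ⇒ 0x37
lane 12: sub(0x90,0x6b) ⇒ 0x25
lane 13: sub(0x97,0xbb) ⇒ 0xffdc
lane 14: sub(0x73,0xff) ⇒ 0xff74
lane 15: sub(0xd5,0x53) ⇒ 0x82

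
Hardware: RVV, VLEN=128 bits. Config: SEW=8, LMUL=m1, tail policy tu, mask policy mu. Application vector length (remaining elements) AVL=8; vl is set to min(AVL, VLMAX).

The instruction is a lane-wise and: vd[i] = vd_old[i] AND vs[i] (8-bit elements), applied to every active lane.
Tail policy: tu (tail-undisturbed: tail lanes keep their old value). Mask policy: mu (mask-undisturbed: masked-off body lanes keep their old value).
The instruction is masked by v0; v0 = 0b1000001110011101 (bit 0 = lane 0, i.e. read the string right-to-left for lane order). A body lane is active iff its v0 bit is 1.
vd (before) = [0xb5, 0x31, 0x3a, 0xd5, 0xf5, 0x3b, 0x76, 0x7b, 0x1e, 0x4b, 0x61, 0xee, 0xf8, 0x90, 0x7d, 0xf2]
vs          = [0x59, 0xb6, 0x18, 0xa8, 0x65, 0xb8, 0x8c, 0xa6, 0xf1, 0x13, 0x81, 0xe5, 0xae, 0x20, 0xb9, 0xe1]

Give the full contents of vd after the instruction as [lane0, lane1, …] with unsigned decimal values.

vd = [17, 49, 24, 128, 101, 59, 118, 34, 30, 75, 97, 238, 248, 144, 125, 242]

VLMAX = VLEN×LMUL/SEW = 128×1/8 = 16
vl ← min(8, 16) = 8
lane  0: and(0xb5,0x59) ⇒ 0x11
lane  1: mask-off/keep ⇒ 0x31
lane  2: and(0x3a,0x18) ⇒ 0x18
lane  3: and(0xd5,0xa8) ⇒ 0x80
lane  4: and(0xf5,0x65) ⇒ 0x65
lane  5: mask-off/keep ⇒ 0x3b
lane  6: mask-off/keep ⇒ 0x76
lane  7: and(0x7b,0xa6) ⇒ 0x22
lane  8: tail/keep ⇒ 0x1e
lane  9: tail/keep ⇒ 0x4b
lane 10: tail/keep ⇒ 0x61
lane 11: tail/keep ⇒ 0xee
lane 12: tail/keep ⇒ 0xf8
lane 13: tail/keep ⇒ 0x90
lane 14: tail/keep ⇒ 0x7d
lane 15: tail/keep ⇒ 0xf2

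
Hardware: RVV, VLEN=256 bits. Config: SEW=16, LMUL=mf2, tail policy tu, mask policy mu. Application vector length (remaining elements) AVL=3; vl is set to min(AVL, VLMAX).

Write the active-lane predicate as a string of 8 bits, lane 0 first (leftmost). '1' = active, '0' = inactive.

predicate = 11100000

VLMAX = (256 × 1/2) / 16 = 8 lanes
vl = min(AVL, VLMAX) = min(3, 8) = 3
bits (lane 0 leftmost): 11100000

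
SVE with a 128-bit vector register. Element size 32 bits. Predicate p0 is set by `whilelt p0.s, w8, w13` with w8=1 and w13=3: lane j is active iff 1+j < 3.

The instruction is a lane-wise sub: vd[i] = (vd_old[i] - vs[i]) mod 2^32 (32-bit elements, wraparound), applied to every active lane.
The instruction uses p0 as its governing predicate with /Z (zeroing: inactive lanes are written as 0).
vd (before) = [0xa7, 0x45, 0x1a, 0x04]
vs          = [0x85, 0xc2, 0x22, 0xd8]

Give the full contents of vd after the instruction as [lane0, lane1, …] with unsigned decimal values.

lane count: 128 div 32 = 4
active while 1+j < 3, i.e. j ∈ [0,2) capped at 4 ⇒ 2
vd[0] sub(0xa7,0x85) -> 0x22
vd[1] sub(0x45,0xc2) -> 0xffffff83
vd[2] tail/zero -> 0x00
vd[3] tail/zero -> 0x00

vd = [34, 4294967171, 0, 0]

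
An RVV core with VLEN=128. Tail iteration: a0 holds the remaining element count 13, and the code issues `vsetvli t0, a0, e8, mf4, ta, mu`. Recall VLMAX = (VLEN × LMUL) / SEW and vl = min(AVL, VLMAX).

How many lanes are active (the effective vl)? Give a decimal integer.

lanes per group: 128·1/4/8 = 4
AVL=13 > VLMAX=4, so vl = 4

vl = 4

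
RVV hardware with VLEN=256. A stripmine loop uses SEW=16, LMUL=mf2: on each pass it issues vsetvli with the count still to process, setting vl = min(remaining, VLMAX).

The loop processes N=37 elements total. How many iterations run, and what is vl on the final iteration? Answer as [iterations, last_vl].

lanes per group: 256·1/2/16 = 8
37 elements at 8/iter → 5 passes, remainder 5 on the last

[iterations, last_vl] = [5, 5]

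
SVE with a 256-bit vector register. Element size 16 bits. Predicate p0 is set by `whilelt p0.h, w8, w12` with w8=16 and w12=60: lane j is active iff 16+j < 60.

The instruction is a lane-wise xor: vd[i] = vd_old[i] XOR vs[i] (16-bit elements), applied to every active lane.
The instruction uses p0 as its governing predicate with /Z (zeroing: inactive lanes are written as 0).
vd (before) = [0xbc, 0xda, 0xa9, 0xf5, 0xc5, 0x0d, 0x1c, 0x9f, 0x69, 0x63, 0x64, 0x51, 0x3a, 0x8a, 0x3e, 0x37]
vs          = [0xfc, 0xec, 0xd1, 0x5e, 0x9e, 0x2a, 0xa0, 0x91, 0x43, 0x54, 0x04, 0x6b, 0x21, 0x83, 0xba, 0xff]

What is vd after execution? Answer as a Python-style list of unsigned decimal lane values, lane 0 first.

register lanes = 256/16 = 16
active while 16+j < 60, i.e. j ∈ [0,44) capped at 16 ⇒ 16
  i=0: xor(0xbc,0xfc) → 64
  i=1: xor(0xda,0xec) → 54
  i=2: xor(0xa9,0xd1) → 120
  i=3: xor(0xf5,0x5e) → 171
  i=4: xor(0xc5,0x9e) → 91
  i=5: xor(0x0d,0x2a) → 39
  i=6: xor(0x1c,0xa0) → 188
  i=7: xor(0x9f,0x91) → 14
  i=8: xor(0x69,0x43) → 42
  i=9: xor(0x63,0x54) → 55
  i=10: xor(0x64,0x04) → 96
  i=11: xor(0x51,0x6b) → 58
  i=12: xor(0x3a,0x21) → 27
  i=13: xor(0x8a,0x83) → 9
  i=14: xor(0x3e,0xba) → 132
  i=15: xor(0x37,0xff) → 200

vd = [64, 54, 120, 171, 91, 39, 188, 14, 42, 55, 96, 58, 27, 9, 132, 200]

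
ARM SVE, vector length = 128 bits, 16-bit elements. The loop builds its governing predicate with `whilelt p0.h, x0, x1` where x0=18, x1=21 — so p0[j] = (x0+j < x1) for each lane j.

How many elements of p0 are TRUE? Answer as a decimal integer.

vl = 3

lane count: 128 div 16 = 8
p0[j] = (18+j < 21); true for j=0..2 → 3 lanes set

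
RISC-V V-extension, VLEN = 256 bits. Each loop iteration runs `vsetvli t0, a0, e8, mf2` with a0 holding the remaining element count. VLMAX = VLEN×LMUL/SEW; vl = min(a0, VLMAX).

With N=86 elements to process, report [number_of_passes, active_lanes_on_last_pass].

VLMAX = (256 × 1/2) / 8 = 16 lanes
N=86: ⌈86/16⌉ = 6 iters; last vl = 86 − 5×16 = 6

[iterations, last_vl] = [6, 6]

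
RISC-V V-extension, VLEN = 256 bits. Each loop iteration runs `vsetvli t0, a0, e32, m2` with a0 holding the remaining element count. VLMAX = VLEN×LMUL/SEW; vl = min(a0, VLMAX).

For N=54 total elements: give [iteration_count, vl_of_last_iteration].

VLMAX = VLEN×LMUL/SEW = 256×2/32 = 16
54 elements at 16/iter → 4 passes, remainder 6 on the last

[iterations, last_vl] = [4, 6]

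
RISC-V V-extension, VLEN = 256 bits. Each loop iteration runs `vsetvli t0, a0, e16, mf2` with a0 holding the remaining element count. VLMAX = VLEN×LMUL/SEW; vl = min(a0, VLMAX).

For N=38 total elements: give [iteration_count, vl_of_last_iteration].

lanes per group: 256·1/2/16 = 8
iterations = ceil(38/8) = 5; final-pass vl = 6

[iterations, last_vl] = [5, 6]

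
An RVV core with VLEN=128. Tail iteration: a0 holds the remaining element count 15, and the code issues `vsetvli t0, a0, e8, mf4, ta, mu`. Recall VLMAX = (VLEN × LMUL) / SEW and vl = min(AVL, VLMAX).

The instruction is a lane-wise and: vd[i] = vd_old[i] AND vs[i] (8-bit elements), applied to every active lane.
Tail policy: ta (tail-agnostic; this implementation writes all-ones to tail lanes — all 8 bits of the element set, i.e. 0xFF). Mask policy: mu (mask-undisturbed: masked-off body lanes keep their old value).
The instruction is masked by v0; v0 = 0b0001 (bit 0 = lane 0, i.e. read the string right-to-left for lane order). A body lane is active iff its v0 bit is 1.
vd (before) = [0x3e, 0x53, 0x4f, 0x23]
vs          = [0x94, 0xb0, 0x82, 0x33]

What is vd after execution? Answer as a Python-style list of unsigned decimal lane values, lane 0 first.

VLMAX = VLEN×LMUL/SEW = 128×1/4/8 = 4
AVL=15 > VLMAX=4, so vl = 4
vd[0] and(0x3e,0x94) -> 0x14
vd[1] mask-off/keep -> 0x53
vd[2] mask-off/keep -> 0x4f
vd[3] mask-off/keep -> 0x23

vd = [20, 83, 79, 35]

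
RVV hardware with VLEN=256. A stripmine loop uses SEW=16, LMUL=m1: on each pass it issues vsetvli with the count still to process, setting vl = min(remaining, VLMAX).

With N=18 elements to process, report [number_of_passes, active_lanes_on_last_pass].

VLMAX = VLEN×LMUL/SEW = 256×1/16 = 16
18 elements at 16/iter → 2 passes, remainder 2 on the last

[iterations, last_vl] = [2, 2]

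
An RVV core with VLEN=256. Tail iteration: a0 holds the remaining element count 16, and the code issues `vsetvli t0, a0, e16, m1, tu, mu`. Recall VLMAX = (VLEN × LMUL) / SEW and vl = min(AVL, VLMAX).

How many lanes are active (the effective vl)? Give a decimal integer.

VLMAX = (256 × 1) / 16 = 16 lanes
vl = min(AVL, VLMAX) = min(16, 16) = 16

vl = 16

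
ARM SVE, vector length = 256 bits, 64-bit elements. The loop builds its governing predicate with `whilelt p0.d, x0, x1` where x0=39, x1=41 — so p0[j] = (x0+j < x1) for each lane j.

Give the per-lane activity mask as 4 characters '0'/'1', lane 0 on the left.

predicate = 1100

register lanes = 256/64 = 4
active while 39+j < 41, i.e. j ∈ [0,2) capped at 4 ⇒ 2
bits (lane 0 leftmost): 1100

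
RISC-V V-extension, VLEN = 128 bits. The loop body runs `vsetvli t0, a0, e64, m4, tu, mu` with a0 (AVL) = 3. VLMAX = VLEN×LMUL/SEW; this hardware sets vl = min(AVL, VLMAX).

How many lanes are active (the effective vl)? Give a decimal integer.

VLMAX = VLEN×LMUL/SEW = 128×4/64 = 8
vl ← min(3, 8) = 3

vl = 3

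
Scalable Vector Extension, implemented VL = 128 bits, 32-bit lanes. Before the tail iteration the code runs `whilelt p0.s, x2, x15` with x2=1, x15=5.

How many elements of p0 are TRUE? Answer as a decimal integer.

128-bit reg / 32-bit elem → 4 lanes
active while 1+j < 5, i.e. j ∈ [0,4) capped at 4 ⇒ 4

vl = 4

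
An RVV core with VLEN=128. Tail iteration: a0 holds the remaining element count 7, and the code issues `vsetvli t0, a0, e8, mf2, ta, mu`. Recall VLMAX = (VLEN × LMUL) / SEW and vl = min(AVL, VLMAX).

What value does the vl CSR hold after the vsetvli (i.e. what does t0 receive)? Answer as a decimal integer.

lanes per group: 128·1/2/8 = 8
vl ← min(7, 8) = 7

vl = 7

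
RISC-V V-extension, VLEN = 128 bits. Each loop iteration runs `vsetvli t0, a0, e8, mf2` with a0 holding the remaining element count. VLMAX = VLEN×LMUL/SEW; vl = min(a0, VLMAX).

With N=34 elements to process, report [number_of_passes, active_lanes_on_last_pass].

[iterations, last_vl] = [5, 2]

VLMAX = (128 × 1/2) / 8 = 8 lanes
iterations = ceil(34/8) = 5; final-pass vl = 2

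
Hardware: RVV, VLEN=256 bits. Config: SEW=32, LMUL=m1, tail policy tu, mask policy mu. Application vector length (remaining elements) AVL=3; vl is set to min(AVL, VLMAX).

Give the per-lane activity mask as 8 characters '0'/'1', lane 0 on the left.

VLMAX = (256 × 1) / 32 = 8 lanes
vl ← min(3, 8) = 3
bits (lane 0 leftmost): 11100000

predicate = 11100000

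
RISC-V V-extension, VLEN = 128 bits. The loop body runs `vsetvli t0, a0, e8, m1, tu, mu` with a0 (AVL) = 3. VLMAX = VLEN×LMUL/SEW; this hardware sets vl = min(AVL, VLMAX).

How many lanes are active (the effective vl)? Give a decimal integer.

VLMAX = (128 × 1) / 8 = 16 lanes
vl ← min(3, 16) = 3

vl = 3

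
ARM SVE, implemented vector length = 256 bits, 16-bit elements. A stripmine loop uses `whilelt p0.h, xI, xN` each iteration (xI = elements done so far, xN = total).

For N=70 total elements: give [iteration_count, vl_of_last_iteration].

256-bit reg / 16-bit elem → 16 lanes
iterations = ceil(70/16) = 5; final-pass vl = 6

[iterations, last_vl] = [5, 6]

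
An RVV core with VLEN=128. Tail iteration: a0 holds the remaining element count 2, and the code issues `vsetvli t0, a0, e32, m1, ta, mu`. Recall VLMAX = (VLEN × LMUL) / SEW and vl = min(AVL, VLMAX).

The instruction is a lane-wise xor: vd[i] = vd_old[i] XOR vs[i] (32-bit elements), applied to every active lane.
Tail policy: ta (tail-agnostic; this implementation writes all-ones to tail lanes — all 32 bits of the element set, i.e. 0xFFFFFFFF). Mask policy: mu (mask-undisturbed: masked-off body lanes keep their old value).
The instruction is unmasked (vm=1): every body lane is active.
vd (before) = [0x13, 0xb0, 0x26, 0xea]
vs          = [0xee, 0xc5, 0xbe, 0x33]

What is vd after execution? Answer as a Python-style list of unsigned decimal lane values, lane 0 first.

vd = [253, 117, 4294967295, 4294967295]

VLMAX = (128 × 1) / 32 = 4 lanes
vl ← min(2, 4) = 2
[0] xor(0x13,0xee) = 0xfd
[1] xor(0xb0,0xc5) = 0x75
[2] tail/ones = 0xffffffff
[3] tail/ones = 0xffffffff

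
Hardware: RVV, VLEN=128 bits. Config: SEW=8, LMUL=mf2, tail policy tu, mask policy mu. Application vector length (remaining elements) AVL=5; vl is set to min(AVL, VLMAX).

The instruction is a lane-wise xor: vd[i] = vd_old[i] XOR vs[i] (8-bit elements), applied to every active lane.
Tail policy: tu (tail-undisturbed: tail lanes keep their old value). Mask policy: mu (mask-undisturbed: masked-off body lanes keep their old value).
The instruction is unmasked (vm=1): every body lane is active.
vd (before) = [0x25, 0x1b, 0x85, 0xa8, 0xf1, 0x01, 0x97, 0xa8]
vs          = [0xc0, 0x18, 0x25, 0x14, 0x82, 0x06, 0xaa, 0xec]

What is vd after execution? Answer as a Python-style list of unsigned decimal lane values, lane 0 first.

vd = [229, 3, 160, 188, 115, 1, 151, 168]

lanes per group: 128·1/2/8 = 8
AVL=5 ≤ VLMAX=8, so vl = 5
vd[0] xor(0x25,0xc0) -> 0xe5
vd[1] xor(0x1b,0x18) -> 0x03
vd[2] xor(0x85,0x25) -> 0xa0
vd[3] xor(0xa8,0x14) -> 0xbc
vd[4] xor(0xf1,0x82) -> 0x73
vd[5] tail/keep -> 0x01
vd[6] tail/keep -> 0x97
vd[7] tail/keep -> 0xa8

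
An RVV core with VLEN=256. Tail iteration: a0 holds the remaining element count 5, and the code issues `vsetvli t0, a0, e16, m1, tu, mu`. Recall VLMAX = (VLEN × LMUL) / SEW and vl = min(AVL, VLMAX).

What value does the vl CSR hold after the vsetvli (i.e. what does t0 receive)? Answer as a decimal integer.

lanes per group: 256·1/16 = 16
vl ← min(5, 16) = 5

vl = 5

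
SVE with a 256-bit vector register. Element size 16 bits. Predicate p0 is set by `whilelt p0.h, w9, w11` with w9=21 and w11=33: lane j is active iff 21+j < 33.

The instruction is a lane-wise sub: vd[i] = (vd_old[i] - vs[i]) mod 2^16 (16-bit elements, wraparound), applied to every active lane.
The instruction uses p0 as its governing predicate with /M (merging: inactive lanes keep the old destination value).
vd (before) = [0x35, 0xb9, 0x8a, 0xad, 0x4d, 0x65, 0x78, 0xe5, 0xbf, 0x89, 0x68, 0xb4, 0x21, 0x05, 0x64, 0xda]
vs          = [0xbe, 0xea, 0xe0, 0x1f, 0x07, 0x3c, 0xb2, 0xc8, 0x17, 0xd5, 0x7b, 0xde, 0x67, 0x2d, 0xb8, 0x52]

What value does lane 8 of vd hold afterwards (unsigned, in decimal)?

register lanes = 256/16 = 16
whilelt: lane j active iff 21+j < 33 → j < 12 → 12 active
  i=0: sub(0x35,0xbe) → 65399
  i=1: sub(0xb9,0xea) → 65487
  i=2: sub(0x8a,0xe0) → 65450
  i=3: sub(0xad,0x1f) → 142
  i=4: sub(0x4d,0x07) → 70
  i=5: sub(0x65,0x3c) → 41
  i=6: sub(0x78,0xb2) → 65478
  i=7: sub(0xe5,0xc8) → 29
  i=8: sub(0xbf,0x17) → 168
  i=9: sub(0x89,0xd5) → 65460
  i=10: sub(0x68,0x7b) → 65517
  i=11: sub(0xb4,0xde) → 65494
  i=12: tail/keep → 33
  i=13: tail/keep → 5
  i=14: tail/keep → 100
  i=15: tail/keep → 218

vd[8] = 168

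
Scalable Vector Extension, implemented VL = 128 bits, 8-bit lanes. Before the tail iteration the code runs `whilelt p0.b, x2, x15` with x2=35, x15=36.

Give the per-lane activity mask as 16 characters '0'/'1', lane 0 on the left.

predicate = 1000000000000000

lane count: 128 div 8 = 16
p0[j] = (35+j < 36); true for j=0..0 → 1 lanes set
bits (lane 0 leftmost): 1000000000000000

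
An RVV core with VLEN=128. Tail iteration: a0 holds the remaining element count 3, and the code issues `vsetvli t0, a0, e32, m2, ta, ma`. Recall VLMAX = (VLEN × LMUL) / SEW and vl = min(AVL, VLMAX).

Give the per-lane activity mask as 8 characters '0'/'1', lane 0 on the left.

VLMAX = VLEN×LMUL/SEW = 128×2/32 = 8
AVL=3 ≤ VLMAX=8, so vl = 3
bits (lane 0 leftmost): 11100000

predicate = 11100000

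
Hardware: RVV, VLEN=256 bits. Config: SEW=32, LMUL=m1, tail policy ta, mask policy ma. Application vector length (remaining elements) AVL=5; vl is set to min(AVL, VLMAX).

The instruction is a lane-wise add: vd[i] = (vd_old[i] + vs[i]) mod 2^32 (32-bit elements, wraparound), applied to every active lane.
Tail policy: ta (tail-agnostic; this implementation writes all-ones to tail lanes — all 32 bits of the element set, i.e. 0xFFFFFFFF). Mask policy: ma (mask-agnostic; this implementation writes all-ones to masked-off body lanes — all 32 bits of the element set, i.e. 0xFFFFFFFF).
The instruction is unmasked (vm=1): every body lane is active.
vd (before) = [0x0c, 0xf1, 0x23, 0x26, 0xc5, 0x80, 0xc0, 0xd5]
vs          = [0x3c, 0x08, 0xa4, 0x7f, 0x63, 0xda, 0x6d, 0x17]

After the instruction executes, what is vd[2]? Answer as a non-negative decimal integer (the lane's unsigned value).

vd[2] = 199

VLMAX = VLEN×LMUL/SEW = 256×1/32 = 8
AVL=5 ≤ VLMAX=8, so vl = 5
vd[0] add(0x0c,0x3c) -> 0x48
vd[1] add(0xf1,0x08) -> 0xf9
vd[2] add(0x23,0xa4) -> 0xc7
vd[3] add(0x26,0x7f) -> 0xa5
vd[4] add(0xc5,0x63) -> 0x128
vd[5] tail/ones -> 0xffffffff
vd[6] tail/ones -> 0xffffffff
vd[7] tail/ones -> 0xffffffff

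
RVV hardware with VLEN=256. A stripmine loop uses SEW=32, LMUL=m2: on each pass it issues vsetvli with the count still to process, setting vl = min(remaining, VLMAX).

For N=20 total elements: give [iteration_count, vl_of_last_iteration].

VLMAX = (256 × 2) / 32 = 16 lanes
iterations = ceil(20/16) = 2; final-pass vl = 4

[iterations, last_vl] = [2, 4]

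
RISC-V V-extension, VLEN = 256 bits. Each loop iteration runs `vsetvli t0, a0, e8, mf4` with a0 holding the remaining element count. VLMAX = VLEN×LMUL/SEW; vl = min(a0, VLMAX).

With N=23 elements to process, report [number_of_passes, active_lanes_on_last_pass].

lanes per group: 256·1/4/8 = 8
iterations = ceil(23/8) = 3; final-pass vl = 7

[iterations, last_vl] = [3, 7]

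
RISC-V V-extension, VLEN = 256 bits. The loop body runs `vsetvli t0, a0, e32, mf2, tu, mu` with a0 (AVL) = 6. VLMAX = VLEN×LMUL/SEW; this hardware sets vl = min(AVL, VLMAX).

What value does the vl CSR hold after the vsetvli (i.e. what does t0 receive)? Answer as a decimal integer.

vl = 4

VLMAX = (256 × 1/2) / 32 = 4 lanes
vl = min(AVL, VLMAX) = min(6, 4) = 4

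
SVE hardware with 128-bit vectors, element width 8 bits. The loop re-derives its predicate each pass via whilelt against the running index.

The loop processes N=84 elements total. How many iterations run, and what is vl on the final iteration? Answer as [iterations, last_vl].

lane count: 128 div 8 = 16
iterations = ceil(84/16) = 6; final-pass vl = 4

[iterations, last_vl] = [6, 4]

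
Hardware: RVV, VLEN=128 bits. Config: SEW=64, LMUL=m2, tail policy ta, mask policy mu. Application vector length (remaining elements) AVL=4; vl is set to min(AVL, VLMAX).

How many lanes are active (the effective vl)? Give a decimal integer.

VLMAX = VLEN×LMUL/SEW = 128×2/64 = 4
vl = min(AVL, VLMAX) = min(4, 4) = 4

vl = 4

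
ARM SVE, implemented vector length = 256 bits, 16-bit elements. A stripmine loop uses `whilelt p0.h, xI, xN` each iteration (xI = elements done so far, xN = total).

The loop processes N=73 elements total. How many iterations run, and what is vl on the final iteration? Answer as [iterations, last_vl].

[iterations, last_vl] = [5, 9]

register lanes = 256/16 = 16
iterations = ceil(73/16) = 5; final-pass vl = 9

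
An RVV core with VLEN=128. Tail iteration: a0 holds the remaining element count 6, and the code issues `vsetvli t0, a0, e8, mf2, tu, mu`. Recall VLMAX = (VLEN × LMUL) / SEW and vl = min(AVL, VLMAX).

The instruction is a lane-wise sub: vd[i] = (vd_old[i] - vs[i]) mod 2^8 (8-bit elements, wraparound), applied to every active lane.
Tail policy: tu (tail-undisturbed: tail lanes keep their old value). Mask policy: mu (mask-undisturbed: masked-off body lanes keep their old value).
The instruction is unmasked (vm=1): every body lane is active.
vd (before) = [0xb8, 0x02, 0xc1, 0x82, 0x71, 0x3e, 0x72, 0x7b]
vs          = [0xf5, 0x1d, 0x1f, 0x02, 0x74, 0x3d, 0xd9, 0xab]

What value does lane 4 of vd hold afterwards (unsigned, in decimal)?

vd[4] = 253

VLMAX = VLEN×LMUL/SEW = 128×1/2/8 = 8
vl ← min(6, 8) = 6
lane  0: sub(0xb8,0xf5) ⇒ 0xc3
lane  1: sub(0x02,0x1d) ⇒ 0xe5
lane  2: sub(0xc1,0x1f) ⇒ 0xa2
lane  3: sub(0x82,0x02) ⇒ 0x80
lane  4: sub(0x71,0x74) ⇒ 0xfd
lane  5: sub(0x3e,0x3d) ⇒ 0x01
lane  6: tail/keep ⇒ 0x72
lane  7: tail/keep ⇒ 0x7b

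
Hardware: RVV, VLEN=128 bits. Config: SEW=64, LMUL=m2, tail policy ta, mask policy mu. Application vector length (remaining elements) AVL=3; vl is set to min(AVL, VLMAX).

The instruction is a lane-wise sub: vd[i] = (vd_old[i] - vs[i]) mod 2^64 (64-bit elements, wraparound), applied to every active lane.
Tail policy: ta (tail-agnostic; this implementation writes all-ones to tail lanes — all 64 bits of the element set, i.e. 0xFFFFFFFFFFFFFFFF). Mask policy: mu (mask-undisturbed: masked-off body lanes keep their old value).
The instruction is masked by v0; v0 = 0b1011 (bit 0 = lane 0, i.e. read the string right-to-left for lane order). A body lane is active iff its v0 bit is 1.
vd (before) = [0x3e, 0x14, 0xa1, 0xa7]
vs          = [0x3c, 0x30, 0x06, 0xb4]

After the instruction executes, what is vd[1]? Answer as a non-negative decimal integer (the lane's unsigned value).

vd[1] = 18446744073709551588

VLMAX = VLEN×LMUL/SEW = 128×2/64 = 4
vl ← min(3, 4) = 3
lane  0: sub(0x3e,0x3c) ⇒ 0x02
lane  1: sub(0x14,0x30) ⇒ 0xffffffffffffffe4
lane  2: mask-off/keep ⇒ 0xa1
lane  3: tail/ones ⇒ 0xffffffffffffffff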